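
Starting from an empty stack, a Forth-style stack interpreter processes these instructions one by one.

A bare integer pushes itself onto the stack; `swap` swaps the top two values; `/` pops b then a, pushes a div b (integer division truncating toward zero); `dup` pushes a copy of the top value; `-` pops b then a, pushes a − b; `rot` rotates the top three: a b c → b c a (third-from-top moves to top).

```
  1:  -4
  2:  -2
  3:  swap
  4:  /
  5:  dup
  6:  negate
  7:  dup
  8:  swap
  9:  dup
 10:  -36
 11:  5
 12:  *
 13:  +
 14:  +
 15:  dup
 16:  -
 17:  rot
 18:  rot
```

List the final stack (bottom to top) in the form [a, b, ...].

-4     : -4
-2     : -4 -2
swap   : -2 -4
/      : 0
dup    : 0 0
negate : 0 0
dup    : 0 0 0
swap   : 0 0 0
dup    : 0 0 0 0
-36    : 0 0 0 0 -36
5      : 0 0 0 0 -36 5
*      : 0 0 0 0 -180
+      : 0 0 0 -180
+      : 0 0 -180
dup    : 0 0 -180 -180
-      : 0 0 0
rot    : 0 0 0
rot    : 0 0 0

[0, 0, 0]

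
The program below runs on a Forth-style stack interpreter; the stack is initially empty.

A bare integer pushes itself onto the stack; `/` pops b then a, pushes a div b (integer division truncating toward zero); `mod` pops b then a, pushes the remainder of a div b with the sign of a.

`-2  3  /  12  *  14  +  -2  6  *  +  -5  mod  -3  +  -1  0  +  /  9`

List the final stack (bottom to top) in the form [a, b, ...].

-2   -2
3    -2 3
/    0
12   0 12
*    0
14   0 14
+    14
-2   14 -2
6    14 -2 6
*    14 -12
+    2
-5   2 -5
mod  2
-3   2 -3
+    -1
-1   -1 -1
0    -1 -1 0
+    -1 -1
/    1
9    1 9

[1, 9]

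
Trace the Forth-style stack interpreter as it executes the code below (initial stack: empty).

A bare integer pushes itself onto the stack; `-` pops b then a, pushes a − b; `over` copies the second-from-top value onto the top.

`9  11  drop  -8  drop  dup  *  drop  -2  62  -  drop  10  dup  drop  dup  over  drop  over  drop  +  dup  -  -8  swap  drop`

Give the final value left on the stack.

-8

9    -> [9]
11   -> [9, 11]
drop -> [9]
-8   -> [9, -8]
drop -> [9]
dup  -> [9, 9]
*    -> [81]
drop -> []
-2   -> [-2]
62   -> [-2, 62]
-    -> [-64]
drop -> []
10   -> [10]
dup  -> [10, 10]
drop -> [10]
dup  -> [10, 10]
over -> [10, 10, 10]
drop -> [10, 10]
over -> [10, 10, 10]
drop -> [10, 10]
+    -> [20]
dup  -> [20, 20]
-    -> [0]
-8   -> [0, -8]
swap -> [-8, 0]
drop -> [-8]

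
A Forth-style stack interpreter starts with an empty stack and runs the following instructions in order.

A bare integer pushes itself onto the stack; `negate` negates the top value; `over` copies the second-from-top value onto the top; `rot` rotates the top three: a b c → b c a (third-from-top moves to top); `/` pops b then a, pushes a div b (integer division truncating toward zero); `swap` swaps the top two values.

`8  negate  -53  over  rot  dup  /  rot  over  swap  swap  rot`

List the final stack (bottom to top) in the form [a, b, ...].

8       [8]
negate  [-8]
-53     [-8, -53]
over    [-8, -53, -8]
rot     [-53, -8, -8]
dup     [-53, -8, -8, -8]
/       [-53, -8, 1]
rot     [-8, 1, -53]
over    [-8, 1, -53, 1]
swap    [-8, 1, 1, -53]
swap    [-8, 1, -53, 1]
rot     [-8, -53, 1, 1]

[-8, -53, 1, 1]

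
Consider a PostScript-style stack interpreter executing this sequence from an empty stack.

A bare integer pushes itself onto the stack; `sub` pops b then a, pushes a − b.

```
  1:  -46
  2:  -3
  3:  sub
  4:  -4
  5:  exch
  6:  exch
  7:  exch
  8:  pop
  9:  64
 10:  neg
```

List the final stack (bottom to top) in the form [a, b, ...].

-46  -> [-46]
-3   -> [-46, -3]
sub  -> [-43]
-4   -> [-43, -4]
exch -> [-4, -43]
exch -> [-43, -4]
exch -> [-4, -43]
pop  -> [-4]
64   -> [-4, 64]
neg  -> [-4, -64]

[-4, -64]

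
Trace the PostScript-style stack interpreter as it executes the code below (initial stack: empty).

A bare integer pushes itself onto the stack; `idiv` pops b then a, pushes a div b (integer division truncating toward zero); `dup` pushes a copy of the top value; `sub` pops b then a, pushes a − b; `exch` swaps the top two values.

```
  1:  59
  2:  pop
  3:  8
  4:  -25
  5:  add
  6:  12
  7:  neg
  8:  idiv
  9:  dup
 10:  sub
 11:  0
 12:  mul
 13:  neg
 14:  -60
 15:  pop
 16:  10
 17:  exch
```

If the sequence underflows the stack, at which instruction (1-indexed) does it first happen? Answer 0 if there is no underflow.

0

59   -> 59
pop  -> (empty)
8    -> 8
-25  -> 8 -25
add  -> -17
12   -> -17 12
neg  -> -17 -12
idiv -> 1
dup  -> 1 1
sub  -> 0
0    -> 0 0
mul  -> 0
neg  -> 0
-60  -> 0 -60
pop  -> 0
10   -> 0 10
exch -> 10 0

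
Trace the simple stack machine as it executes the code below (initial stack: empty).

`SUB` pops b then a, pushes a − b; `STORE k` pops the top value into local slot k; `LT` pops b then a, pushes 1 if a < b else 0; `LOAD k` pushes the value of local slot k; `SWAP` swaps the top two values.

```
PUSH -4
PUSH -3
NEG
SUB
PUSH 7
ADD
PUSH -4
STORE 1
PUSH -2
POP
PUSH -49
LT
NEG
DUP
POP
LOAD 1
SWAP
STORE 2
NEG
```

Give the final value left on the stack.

4

PUSH -4  -> [-4]
PUSH -3  -> [-4, -3]
NEG      -> [-4, 3]
SUB      -> [-7]
PUSH 7   -> [-7, 7]
ADD      -> [0]
PUSH -4  -> [0, -4]
STORE 1  -> [0]
PUSH -2  -> [0, -2]
POP      -> [0]
PUSH -49 -> [0, -49]
LT       -> [0]
NEG      -> [0]
DUP      -> [0, 0]
POP      -> [0]
LOAD 1   -> [0, -4]
SWAP     -> [-4, 0]
STORE 2  -> [-4]
NEG      -> [4]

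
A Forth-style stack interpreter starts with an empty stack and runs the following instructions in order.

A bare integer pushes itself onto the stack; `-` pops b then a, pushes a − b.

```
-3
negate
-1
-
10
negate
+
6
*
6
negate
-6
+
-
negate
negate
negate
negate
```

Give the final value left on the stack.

-3     -> [-3]
negate -> [3]
-1     -> [3, -1]
-      -> [4]
10     -> [4, 10]
negate -> [4, -10]
+      -> [-6]
6      -> [-6, 6]
*      -> [-36]
6      -> [-36, 6]
negate -> [-36, -6]
-6     -> [-36, -6, -6]
+      -> [-36, -12]
-      -> [-24]
negate -> [24]
negate -> [-24]
negate -> [24]
negate -> [-24]

-24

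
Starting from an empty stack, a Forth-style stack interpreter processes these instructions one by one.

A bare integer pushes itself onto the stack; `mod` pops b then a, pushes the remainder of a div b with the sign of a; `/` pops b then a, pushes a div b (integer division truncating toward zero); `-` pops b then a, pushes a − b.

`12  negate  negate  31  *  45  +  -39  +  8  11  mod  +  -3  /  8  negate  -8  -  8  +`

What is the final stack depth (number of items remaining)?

2

12     -> 12
negate -> -12
negate -> 12
31     -> 12 31
*      -> 372
45     -> 372 45
+      -> 417
-39    -> 417 -39
+      -> 378
8      -> 378 8
11     -> 378 8 11
mod    -> 378 8
+      -> 386
-3     -> 386 -3
/      -> -128
8      -> -128 8
negate -> -128 -8
-8     -> -128 -8 -8
-      -> -128 0
8      -> -128 0 8
+      -> -128 8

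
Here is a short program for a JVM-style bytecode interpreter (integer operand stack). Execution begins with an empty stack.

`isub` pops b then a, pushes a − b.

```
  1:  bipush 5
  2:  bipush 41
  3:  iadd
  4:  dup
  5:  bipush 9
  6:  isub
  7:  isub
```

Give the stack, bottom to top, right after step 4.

[46, 46]

bipush 5  : [5]
bipush 41 : [5, 41]
iadd      : [46]
dup       : [46, 46]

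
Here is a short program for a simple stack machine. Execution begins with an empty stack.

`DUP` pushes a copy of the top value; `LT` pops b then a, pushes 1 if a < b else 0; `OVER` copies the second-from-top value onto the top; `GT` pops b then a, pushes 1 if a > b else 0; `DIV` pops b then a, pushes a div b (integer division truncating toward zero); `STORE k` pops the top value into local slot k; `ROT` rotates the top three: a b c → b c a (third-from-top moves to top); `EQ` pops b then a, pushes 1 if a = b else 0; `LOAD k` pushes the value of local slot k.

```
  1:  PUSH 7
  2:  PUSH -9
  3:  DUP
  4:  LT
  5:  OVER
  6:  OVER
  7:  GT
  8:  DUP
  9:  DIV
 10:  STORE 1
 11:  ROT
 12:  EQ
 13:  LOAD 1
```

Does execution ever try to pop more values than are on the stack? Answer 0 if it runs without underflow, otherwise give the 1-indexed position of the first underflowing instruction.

11

PUSH 7  -> 7
PUSH -9 -> 7 -9
DUP     -> 7 -9 -9
LT      -> 7 0
OVER    -> 7 0 7
OVER    -> 7 0 7 0
GT      -> 7 0 1
DUP     -> 7 0 1 1
DIV     -> 7 0 1
STORE 1 -> 7 0
ROT  — needs 3 operands, stack has 2 → underflow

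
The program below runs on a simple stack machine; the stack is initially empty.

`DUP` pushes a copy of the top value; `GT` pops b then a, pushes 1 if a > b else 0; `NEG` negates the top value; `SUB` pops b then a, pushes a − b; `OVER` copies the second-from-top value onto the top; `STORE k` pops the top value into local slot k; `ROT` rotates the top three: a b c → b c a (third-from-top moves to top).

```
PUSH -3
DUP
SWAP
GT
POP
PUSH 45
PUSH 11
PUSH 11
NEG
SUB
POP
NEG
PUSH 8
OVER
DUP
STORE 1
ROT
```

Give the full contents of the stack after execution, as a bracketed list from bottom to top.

PUSH -3 → -3
DUP     → -3 -3
SWAP    → -3 -3
GT      → 0
POP     → (empty)
PUSH 45 → 45
PUSH 11 → 45 11
PUSH 11 → 45 11 11
NEG     → 45 11 -11
SUB     → 45 22
POP     → 45
NEG     → -45
PUSH 8  → -45 8
OVER    → -45 8 -45
DUP     → -45 8 -45 -45
STORE 1 → -45 8 -45
ROT     → 8 -45 -45

[8, -45, -45]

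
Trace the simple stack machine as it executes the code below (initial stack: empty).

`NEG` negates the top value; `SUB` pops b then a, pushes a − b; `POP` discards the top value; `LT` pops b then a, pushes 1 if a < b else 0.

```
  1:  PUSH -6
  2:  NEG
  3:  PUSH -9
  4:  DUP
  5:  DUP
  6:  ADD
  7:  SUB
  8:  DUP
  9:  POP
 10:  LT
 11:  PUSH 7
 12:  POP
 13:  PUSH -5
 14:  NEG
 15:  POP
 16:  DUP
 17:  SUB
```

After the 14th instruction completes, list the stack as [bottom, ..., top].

[1, 5]

PUSH -6 -> [-6]
NEG     -> [6]
PUSH -9 -> [6, -9]
DUP     -> [6, -9, -9]
DUP     -> [6, -9, -9, -9]
ADD     -> [6, -9, -18]
SUB     -> [6, 9]
DUP     -> [6, 9, 9]
POP     -> [6, 9]
LT      -> [1]
PUSH 7  -> [1, 7]
POP     -> [1]
PUSH -5 -> [1, -5]
NEG     -> [1, 5]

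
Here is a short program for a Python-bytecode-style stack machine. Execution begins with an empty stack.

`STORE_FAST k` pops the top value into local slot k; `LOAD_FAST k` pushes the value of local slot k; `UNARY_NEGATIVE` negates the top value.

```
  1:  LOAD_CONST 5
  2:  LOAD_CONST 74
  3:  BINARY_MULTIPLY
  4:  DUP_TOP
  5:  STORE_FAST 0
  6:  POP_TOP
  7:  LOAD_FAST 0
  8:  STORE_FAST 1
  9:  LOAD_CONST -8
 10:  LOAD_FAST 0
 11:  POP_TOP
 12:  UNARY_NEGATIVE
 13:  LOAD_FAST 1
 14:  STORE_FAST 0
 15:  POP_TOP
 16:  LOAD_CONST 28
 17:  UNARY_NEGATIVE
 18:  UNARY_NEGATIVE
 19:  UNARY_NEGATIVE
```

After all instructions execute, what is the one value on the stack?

-28

LOAD_CONST 5    : 5
LOAD_CONST 74   : 5 74
BINARY_MULTIPLY : 370
DUP_TOP         : 370 370
STORE_FAST 0    : 370
POP_TOP         : (empty)
LOAD_FAST 0     : 370
STORE_FAST 1    : (empty)
LOAD_CONST -8   : -8
LOAD_FAST 0     : -8 370
POP_TOP         : -8
UNARY_NEGATIVE  : 8
LOAD_FAST 1     : 8 370
STORE_FAST 0    : 8
POP_TOP         : (empty)
LOAD_CONST 28   : 28
UNARY_NEGATIVE  : -28
UNARY_NEGATIVE  : 28
UNARY_NEGATIVE  : -28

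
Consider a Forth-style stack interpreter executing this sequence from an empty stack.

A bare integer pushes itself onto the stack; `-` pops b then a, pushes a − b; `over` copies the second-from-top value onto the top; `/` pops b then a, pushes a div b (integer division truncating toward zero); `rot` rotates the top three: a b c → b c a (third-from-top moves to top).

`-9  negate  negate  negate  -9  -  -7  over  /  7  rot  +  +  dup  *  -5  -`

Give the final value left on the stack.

-9     → -9
negate → 9
negate → -9
negate → 9
-9     → 9 -9
-      → 18
-7     → 18 -7
over   → 18 -7 18
/      → 18 0
7      → 18 0 7
rot    → 0 7 18
+      → 0 25
+      → 25
dup    → 25 25
*      → 625
-5     → 625 -5
-      → 630

630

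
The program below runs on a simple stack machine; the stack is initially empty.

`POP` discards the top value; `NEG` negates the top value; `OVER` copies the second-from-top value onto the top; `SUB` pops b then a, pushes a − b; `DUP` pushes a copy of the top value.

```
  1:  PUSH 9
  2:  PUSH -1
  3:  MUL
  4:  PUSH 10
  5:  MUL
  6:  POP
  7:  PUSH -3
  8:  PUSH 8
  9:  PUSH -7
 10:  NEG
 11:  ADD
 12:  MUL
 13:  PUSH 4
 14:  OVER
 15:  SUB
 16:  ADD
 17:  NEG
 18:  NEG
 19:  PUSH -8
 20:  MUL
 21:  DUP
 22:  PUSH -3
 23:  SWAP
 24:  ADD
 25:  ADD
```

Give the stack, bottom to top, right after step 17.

[-4]

PUSH 9  -> [9]
PUSH -1 -> [9, -1]
MUL     -> [-9]
PUSH 10 -> [-9, 10]
MUL     -> [-90]
POP     -> []
PUSH -3 -> [-3]
PUSH 8  -> [-3, 8]
PUSH -7 -> [-3, 8, -7]
NEG     -> [-3, 8, 7]
ADD     -> [-3, 15]
MUL     -> [-45]
PUSH 4  -> [-45, 4]
OVER    -> [-45, 4, -45]
SUB     -> [-45, 49]
ADD     -> [4]
NEG     -> [-4]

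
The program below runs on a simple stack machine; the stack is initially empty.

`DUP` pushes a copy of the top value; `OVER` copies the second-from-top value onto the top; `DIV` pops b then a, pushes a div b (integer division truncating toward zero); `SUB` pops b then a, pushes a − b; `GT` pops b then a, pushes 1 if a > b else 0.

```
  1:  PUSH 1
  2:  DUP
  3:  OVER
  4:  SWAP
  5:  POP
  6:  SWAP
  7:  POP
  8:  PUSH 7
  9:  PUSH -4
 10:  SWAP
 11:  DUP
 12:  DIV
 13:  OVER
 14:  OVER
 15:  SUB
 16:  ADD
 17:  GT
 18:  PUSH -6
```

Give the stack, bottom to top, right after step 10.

[1, -4, 7]

PUSH 1   1
DUP      1 1
OVER     1 1 1
SWAP     1 1 1
POP      1 1
SWAP     1 1
POP      1
PUSH 7   1 7
PUSH -4  1 7 -4
SWAP     1 -4 7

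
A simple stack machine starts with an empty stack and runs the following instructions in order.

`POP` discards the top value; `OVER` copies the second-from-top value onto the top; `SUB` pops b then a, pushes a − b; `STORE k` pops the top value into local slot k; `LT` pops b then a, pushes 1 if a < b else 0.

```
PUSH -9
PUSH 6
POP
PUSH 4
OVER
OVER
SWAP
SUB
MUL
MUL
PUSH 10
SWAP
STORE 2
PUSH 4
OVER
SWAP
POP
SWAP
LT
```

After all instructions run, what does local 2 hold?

PUSH -9  [-9]
PUSH 6   [-9, 6]
POP      [-9]
PUSH 4   [-9, 4]
OVER     [-9, 4, -9]
OVER     [-9, 4, -9, 4]
SWAP     [-9, 4, 4, -9]
SUB      [-9, 4, 13]
MUL      [-9, 52]
MUL      [-468]
PUSH 10  [-468, 10]
SWAP     [10, -468]
STORE 2  [10]
PUSH 4   [10, 4]
OVER     [10, 4, 10]
SWAP     [10, 10, 4]
POP      [10, 10]
SWAP     [10, 10]
LT       [0]

-468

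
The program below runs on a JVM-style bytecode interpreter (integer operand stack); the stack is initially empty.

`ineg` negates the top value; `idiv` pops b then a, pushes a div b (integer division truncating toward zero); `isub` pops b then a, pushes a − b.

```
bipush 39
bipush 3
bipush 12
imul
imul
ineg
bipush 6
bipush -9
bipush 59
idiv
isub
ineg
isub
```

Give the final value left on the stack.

-1398

bipush 39 : [39]
bipush 3  : [39, 3]
bipush 12 : [39, 3, 12]
imul      : [39, 36]
imul      : [1404]
ineg      : [-1404]
bipush 6  : [-1404, 6]
bipush -9 : [-1404, 6, -9]
bipush 59 : [-1404, 6, -9, 59]
idiv      : [-1404, 6, 0]
isub      : [-1404, 6]
ineg      : [-1404, -6]
isub      : [-1398]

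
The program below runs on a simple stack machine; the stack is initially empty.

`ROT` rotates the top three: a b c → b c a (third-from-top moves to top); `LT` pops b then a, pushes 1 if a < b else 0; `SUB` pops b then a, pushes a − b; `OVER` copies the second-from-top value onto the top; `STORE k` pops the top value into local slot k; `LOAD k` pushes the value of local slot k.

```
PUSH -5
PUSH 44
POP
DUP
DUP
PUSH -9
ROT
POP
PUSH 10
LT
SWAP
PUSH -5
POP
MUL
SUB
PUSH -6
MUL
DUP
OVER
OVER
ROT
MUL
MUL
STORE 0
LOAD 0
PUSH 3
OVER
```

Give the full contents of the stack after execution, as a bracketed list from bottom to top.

[0, 0, 3, 0]

PUSH -5  [-5]
PUSH 44  [-5, 44]
POP      [-5]
DUP      [-5, -5]
DUP      [-5, -5, -5]
PUSH -9  [-5, -5, -5, -9]
ROT      [-5, -5, -9, -5]
POP      [-5, -5, -9]
PUSH 10  [-5, -5, -9, 10]
LT       [-5, -5, 1]
SWAP     [-5, 1, -5]
PUSH -5  [-5, 1, -5, -5]
POP      [-5, 1, -5]
MUL      [-5, -5]
SUB      [0]
PUSH -6  [0, -6]
MUL      [0]
DUP      [0, 0]
OVER     [0, 0, 0]
OVER     [0, 0, 0, 0]
ROT      [0, 0, 0, 0]
MUL      [0, 0, 0]
MUL      [0, 0]
STORE 0  [0]
LOAD 0   [0, 0]
PUSH 3   [0, 0, 3]
OVER     [0, 0, 3, 0]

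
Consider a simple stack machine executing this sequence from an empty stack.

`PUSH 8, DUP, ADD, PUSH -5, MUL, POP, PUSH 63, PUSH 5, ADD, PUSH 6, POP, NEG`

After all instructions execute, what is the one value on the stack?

PUSH 8   8
DUP      8 8
ADD      16
PUSH -5  16 -5
MUL      -80
POP      (empty)
PUSH 63  63
PUSH 5   63 5
ADD      68
PUSH 6   68 6
POP      68
NEG      -68

-68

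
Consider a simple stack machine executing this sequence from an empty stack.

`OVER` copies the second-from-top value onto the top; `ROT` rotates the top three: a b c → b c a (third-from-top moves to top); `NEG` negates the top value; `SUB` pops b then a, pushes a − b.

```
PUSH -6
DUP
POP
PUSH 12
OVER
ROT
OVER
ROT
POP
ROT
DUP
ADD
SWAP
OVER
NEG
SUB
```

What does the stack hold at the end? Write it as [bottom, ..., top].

PUSH -6 : -6
DUP     : -6 -6
POP     : -6
PUSH 12 : -6 12
OVER    : -6 12 -6
ROT     : 12 -6 -6
OVER    : 12 -6 -6 -6
ROT     : 12 -6 -6 -6
POP     : 12 -6 -6
ROT     : -6 -6 12
DUP     : -6 -6 12 12
ADD     : -6 -6 24
SWAP    : -6 24 -6
OVER    : -6 24 -6 24
NEG     : -6 24 -6 -24
SUB     : -6 24 18

[-6, 24, 18]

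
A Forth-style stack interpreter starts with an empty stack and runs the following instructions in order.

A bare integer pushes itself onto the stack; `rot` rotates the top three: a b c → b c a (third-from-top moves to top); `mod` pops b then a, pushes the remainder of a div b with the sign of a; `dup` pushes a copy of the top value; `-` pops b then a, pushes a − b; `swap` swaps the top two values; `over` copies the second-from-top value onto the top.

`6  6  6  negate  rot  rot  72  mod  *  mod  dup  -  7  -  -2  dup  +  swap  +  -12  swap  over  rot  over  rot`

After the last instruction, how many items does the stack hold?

6      -> [6]
6      -> [6, 6]
6      -> [6, 6, 6]
negate -> [6, 6, -6]
rot    -> [6, -6, 6]
rot    -> [-6, 6, 6]
72     -> [-6, 6, 6, 72]
mod    -> [-6, 6, 6]
*      -> [-6, 36]
mod    -> [-6]
dup    -> [-6, -6]
-      -> [0]
7      -> [0, 7]
-      -> [-7]
-2     -> [-7, -2]
dup    -> [-7, -2, -2]
+      -> [-7, -4]
swap   -> [-4, -7]
+      -> [-11]
-12    -> [-11, -12]
swap   -> [-12, -11]
over   -> [-12, -11, -12]
rot    -> [-11, -12, -12]
over   -> [-11, -12, -12, -12]
rot    -> [-11, -12, -12, -12]

4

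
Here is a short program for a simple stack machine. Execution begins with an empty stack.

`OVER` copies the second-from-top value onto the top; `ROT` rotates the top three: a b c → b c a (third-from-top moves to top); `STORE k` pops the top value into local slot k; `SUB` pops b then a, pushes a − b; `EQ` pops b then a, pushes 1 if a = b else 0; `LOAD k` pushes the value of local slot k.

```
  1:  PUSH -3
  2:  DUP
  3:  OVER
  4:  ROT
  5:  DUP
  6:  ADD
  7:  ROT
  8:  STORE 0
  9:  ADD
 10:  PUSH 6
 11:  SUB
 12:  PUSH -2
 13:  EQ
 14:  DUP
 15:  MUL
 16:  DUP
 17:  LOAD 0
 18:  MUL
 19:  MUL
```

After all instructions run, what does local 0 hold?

-3

PUSH -3 -> -3
DUP     -> -3 -3
OVER    -> -3 -3 -3
ROT     -> -3 -3 -3
DUP     -> -3 -3 -3 -3
ADD     -> -3 -3 -6
ROT     -> -3 -6 -3
STORE 0 -> -3 -6
ADD     -> -9
PUSH 6  -> -9 6
SUB     -> -15
PUSH -2 -> -15 -2
EQ      -> 0
DUP     -> 0 0
MUL     -> 0
DUP     -> 0 0
LOAD 0  -> 0 0 -3
MUL     -> 0 0
MUL     -> 0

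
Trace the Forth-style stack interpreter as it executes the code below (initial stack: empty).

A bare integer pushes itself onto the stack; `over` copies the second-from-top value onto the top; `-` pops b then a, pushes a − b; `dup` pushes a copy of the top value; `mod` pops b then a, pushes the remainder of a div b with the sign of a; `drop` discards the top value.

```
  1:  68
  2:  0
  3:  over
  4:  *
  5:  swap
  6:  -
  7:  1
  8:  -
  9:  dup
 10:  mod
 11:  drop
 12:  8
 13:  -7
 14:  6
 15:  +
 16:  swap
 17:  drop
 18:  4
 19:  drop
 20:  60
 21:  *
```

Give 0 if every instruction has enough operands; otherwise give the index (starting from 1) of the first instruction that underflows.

68   : [68]
0    : [68, 0]
over : [68, 0, 68]
*    : [68, 0]
swap : [0, 68]
-    : [-68]
1    : [-68, 1]
-    : [-69]
dup  : [-69, -69]
mod  : [0]
drop : []
8    : [8]
-7   : [8, -7]
6    : [8, -7, 6]
+    : [8, -1]
swap : [-1, 8]
drop : [-1]
4    : [-1, 4]
drop : [-1]
60   : [-1, 60]
*    : [-60]

0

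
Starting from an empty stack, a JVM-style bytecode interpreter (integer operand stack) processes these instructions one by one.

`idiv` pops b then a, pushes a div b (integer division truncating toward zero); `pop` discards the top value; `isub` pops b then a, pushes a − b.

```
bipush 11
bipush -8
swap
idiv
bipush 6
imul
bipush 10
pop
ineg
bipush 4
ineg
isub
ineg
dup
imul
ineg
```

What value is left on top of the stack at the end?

bipush 11 → 11
bipush -8 → 11 -8
swap      → -8 11
idiv      → 0
bipush 6  → 0 6
imul      → 0
bipush 10 → 0 10
pop       → 0
ineg      → 0
bipush 4  → 0 4
ineg      → 0 -4
isub      → 4
ineg      → -4
dup       → -4 -4
imul      → 16
ineg      → -16

-16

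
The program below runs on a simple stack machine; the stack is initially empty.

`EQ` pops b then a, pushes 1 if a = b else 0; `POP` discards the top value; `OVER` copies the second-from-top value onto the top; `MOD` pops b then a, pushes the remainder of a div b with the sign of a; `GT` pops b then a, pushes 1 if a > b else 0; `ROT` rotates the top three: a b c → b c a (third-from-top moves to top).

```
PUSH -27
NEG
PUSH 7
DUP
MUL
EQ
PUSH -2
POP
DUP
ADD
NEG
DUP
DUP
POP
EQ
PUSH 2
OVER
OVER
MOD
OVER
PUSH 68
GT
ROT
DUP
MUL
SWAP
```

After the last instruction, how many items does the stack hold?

PUSH -27 -> [-27]
NEG      -> [27]
PUSH 7   -> [27, 7]
DUP      -> [27, 7, 7]
MUL      -> [27, 49]
EQ       -> [0]
PUSH -2  -> [0, -2]
POP      -> [0]
DUP      -> [0, 0]
ADD      -> [0]
NEG      -> [0]
DUP      -> [0, 0]
DUP      -> [0, 0, 0]
POP      -> [0, 0]
EQ       -> [1]
PUSH 2   -> [1, 2]
OVER     -> [1, 2, 1]
OVER     -> [1, 2, 1, 2]
MOD      -> [1, 2, 1]
OVER     -> [1, 2, 1, 2]
PUSH 68  -> [1, 2, 1, 2, 68]
GT       -> [1, 2, 1, 0]
ROT      -> [1, 1, 0, 2]
DUP      -> [1, 1, 0, 2, 2]
MUL      -> [1, 1, 0, 4]
SWAP     -> [1, 1, 4, 0]

4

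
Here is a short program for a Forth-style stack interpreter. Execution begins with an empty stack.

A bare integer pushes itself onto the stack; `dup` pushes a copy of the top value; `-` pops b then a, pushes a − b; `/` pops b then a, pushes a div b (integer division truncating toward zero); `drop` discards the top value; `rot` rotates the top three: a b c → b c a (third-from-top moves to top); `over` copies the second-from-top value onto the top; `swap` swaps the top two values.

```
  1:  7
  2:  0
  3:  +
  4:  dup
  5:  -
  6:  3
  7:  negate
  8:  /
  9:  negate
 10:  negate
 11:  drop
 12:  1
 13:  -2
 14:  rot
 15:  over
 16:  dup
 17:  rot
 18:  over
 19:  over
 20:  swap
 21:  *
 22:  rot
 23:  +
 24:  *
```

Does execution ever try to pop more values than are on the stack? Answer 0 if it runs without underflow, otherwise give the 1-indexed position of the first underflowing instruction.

7      → [7]
0      → [7, 0]
+      → [7]
dup    → [7, 7]
-      → [0]
3      → [0, 3]
negate → [0, -3]
/      → [0]
negate → [0]
negate → [0]
drop   → []
1      → [1]
-2     → [1, -2]
rot  — needs 3 operands, stack has 2 → underflow

14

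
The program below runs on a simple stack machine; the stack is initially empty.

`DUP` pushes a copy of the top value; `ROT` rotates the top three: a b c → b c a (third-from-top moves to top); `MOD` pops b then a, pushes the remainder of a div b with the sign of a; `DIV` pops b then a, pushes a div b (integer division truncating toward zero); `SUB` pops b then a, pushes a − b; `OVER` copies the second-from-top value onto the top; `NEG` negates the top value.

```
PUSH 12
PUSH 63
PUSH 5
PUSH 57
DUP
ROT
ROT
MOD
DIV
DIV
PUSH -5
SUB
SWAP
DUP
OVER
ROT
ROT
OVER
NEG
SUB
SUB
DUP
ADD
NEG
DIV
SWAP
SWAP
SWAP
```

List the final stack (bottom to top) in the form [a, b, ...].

PUSH 12 -> [12]
PUSH 63 -> [12, 63]
PUSH 5  -> [12, 63, 5]
PUSH 57 -> [12, 63, 5, 57]
DUP     -> [12, 63, 5, 57, 57]
ROT     -> [12, 63, 57, 57, 5]
ROT     -> [12, 63, 57, 5, 57]
MOD     -> [12, 63, 57, 5]
DIV     -> [12, 63, 11]
DIV     -> [12, 5]
PUSH -5 -> [12, 5, -5]
SUB     -> [12, 10]
SWAP    -> [10, 12]
DUP     -> [10, 12, 12]
OVER    -> [10, 12, 12, 12]
ROT     -> [10, 12, 12, 12]
ROT     -> [10, 12, 12, 12]
OVER    -> [10, 12, 12, 12, 12]
NEG     -> [10, 12, 12, 12, -12]
SUB     -> [10, 12, 12, 24]
SUB     -> [10, 12, -12]
DUP     -> [10, 12, -12, -12]
ADD     -> [10, 12, -24]
NEG     -> [10, 12, 24]
DIV     -> [10, 0]
SWAP    -> [0, 10]
SWAP    -> [10, 0]
SWAP    -> [0, 10]

[0, 10]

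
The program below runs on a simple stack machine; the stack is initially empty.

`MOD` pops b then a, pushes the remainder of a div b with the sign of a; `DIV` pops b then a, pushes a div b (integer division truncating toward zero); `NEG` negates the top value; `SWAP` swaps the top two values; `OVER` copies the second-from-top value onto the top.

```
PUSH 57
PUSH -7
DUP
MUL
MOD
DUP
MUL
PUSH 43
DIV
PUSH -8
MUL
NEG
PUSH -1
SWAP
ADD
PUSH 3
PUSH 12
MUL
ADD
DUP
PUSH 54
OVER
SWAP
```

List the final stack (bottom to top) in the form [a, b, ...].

PUSH 57 : 57
PUSH -7 : 57 -7
DUP     : 57 -7 -7
MUL     : 57 49
MOD     : 8
DUP     : 8 8
MUL     : 64
PUSH 43 : 64 43
DIV     : 1
PUSH -8 : 1 -8
MUL     : -8
NEG     : 8
PUSH -1 : 8 -1
SWAP    : -1 8
ADD     : 7
PUSH 3  : 7 3
PUSH 12 : 7 3 12
MUL     : 7 36
ADD     : 43
DUP     : 43 43
PUSH 54 : 43 43 54
OVER    : 43 43 54 43
SWAP    : 43 43 43 54

[43, 43, 43, 54]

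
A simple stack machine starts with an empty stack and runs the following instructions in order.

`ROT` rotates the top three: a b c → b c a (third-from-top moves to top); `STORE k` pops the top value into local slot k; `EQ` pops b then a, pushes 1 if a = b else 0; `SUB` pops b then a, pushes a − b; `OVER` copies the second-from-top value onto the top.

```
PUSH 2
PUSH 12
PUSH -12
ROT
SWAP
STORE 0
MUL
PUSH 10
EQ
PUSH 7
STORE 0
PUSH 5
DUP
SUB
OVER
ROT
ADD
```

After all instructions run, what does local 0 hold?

PUSH 2   → [2]
PUSH 12  → [2, 12]
PUSH -12 → [2, 12, -12]
ROT      → [12, -12, 2]
SWAP     → [12, 2, -12]
STORE 0  → [12, 2]
MUL      → [24]
PUSH 10  → [24, 10]
EQ       → [0]
PUSH 7   → [0, 7]
STORE 0  → [0]
PUSH 5   → [0, 5]
DUP      → [0, 5, 5]
SUB      → [0, 0]
OVER     → [0, 0, 0]
ROT      → [0, 0, 0]
ADD      → [0, 0]

7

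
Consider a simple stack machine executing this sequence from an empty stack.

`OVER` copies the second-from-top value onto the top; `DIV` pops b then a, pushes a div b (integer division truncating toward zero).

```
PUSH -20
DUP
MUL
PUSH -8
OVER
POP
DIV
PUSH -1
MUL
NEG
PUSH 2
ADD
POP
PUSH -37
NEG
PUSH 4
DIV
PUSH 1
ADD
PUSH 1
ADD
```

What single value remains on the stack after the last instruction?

11

PUSH -20 -> -20
DUP      -> -20 -20
MUL      -> 400
PUSH -8  -> 400 -8
OVER     -> 400 -8 400
POP      -> 400 -8
DIV      -> -50
PUSH -1  -> -50 -1
MUL      -> 50
NEG      -> -50
PUSH 2   -> -50 2
ADD      -> -48
POP      -> (empty)
PUSH -37 -> -37
NEG      -> 37
PUSH 4   -> 37 4
DIV      -> 9
PUSH 1   -> 9 1
ADD      -> 10
PUSH 1   -> 10 1
ADD      -> 11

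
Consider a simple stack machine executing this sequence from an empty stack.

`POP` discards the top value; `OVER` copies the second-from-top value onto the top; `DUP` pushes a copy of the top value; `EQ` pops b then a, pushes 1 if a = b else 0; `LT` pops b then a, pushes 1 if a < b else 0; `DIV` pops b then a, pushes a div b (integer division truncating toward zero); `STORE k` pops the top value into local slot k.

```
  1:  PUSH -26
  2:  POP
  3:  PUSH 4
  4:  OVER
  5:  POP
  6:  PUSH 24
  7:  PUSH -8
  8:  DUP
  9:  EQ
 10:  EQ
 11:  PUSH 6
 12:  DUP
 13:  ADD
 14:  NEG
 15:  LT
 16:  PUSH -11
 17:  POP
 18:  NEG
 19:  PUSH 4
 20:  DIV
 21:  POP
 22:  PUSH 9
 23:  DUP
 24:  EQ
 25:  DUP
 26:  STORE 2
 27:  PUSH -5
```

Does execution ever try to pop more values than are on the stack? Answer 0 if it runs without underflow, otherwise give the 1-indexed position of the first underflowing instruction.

4

PUSH -26  -26
POP       (empty)
PUSH 4    4
OVER  — needs 2 operands, stack has 1 → underflow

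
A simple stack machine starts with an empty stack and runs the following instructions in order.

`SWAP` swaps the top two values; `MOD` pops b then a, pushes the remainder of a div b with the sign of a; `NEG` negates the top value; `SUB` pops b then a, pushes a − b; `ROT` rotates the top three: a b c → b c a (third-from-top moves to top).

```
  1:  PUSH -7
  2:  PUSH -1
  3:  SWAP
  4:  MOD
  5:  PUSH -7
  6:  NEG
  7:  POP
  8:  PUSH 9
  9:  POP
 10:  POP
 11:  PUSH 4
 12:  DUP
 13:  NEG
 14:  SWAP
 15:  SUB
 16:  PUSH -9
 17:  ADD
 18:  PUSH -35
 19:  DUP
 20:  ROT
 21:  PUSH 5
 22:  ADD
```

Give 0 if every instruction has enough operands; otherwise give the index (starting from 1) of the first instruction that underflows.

0

PUSH -7  -> -7
PUSH -1  -> -7 -1
SWAP     -> -1 -7
MOD      -> -1
PUSH -7  -> -1 -7
NEG      -> -1 7
POP      -> -1
PUSH 9   -> -1 9
POP      -> -1
POP      -> (empty)
PUSH 4   -> 4
DUP      -> 4 4
NEG      -> 4 -4
SWAP     -> -4 4
SUB      -> -8
PUSH -9  -> -8 -9
ADD      -> -17
PUSH -35 -> -17 -35
DUP      -> -17 -35 -35
ROT      -> -35 -35 -17
PUSH 5   -> -35 -35 -17 5
ADD      -> -35 -35 -12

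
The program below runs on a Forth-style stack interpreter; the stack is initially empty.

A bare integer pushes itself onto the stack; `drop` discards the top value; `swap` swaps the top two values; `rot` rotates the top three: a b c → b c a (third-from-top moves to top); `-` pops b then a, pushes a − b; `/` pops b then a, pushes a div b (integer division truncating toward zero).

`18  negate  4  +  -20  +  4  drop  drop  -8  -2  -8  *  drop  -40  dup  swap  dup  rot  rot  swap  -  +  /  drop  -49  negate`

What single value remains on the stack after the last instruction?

49

18     : 18
negate : -18
4      : -18 4
+      : -14
-20    : -14 -20
+      : -34
4      : -34 4
drop   : -34
drop   : (empty)
-8     : -8
-2     : -8 -2
-8     : -8 -2 -8
*      : -8 16
drop   : -8
-40    : -8 -40
dup    : -8 -40 -40
swap   : -8 -40 -40
dup    : -8 -40 -40 -40
rot    : -8 -40 -40 -40
rot    : -8 -40 -40 -40
swap   : -8 -40 -40 -40
-      : -8 -40 0
+      : -8 -40
/      : 0
drop   : (empty)
-49    : -49
negate : 49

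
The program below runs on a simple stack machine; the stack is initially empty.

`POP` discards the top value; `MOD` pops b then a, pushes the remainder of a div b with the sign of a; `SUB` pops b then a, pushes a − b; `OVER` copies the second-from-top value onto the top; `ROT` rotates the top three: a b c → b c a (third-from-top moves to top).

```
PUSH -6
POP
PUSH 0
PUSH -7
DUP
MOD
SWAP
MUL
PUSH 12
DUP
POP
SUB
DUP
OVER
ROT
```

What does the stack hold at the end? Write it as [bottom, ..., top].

PUSH -6 : -6
POP     : (empty)
PUSH 0  : 0
PUSH -7 : 0 -7
DUP     : 0 -7 -7
MOD     : 0 0
SWAP    : 0 0
MUL     : 0
PUSH 12 : 0 12
DUP     : 0 12 12
POP     : 0 12
SUB     : -12
DUP     : -12 -12
OVER    : -12 -12 -12
ROT     : -12 -12 -12

[-12, -12, -12]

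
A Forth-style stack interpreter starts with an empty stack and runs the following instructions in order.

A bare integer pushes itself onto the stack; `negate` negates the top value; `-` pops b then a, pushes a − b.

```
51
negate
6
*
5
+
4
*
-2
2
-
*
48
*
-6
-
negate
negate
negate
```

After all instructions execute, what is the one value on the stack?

51      51
negate  -51
6       -51 6
*       -306
5       -306 5
+       -301
4       -301 4
*       -1204
-2      -1204 -2
2       -1204 -2 2
-       -1204 -4
*       4816
48      4816 48
*       231168
-6      231168 -6
-       231174
negate  -231174
negate  231174
negate  -231174

-231174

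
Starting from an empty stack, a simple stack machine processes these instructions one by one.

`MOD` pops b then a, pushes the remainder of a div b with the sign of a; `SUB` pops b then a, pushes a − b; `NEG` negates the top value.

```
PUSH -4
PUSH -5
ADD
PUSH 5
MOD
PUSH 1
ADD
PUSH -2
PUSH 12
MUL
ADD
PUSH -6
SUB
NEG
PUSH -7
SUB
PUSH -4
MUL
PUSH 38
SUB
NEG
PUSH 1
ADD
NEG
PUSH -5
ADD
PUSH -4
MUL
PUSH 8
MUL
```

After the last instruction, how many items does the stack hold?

1

PUSH -4  [-4]
PUSH -5  [-4, -5]
ADD      [-9]
PUSH 5   [-9, 5]
MOD      [-4]
PUSH 1   [-4, 1]
ADD      [-3]
PUSH -2  [-3, -2]
PUSH 12  [-3, -2, 12]
MUL      [-3, -24]
ADD      [-27]
PUSH -6  [-27, -6]
SUB      [-21]
NEG      [21]
PUSH -7  [21, -7]
SUB      [28]
PUSH -4  [28, -4]
MUL      [-112]
PUSH 38  [-112, 38]
SUB      [-150]
NEG      [150]
PUSH 1   [150, 1]
ADD      [151]
NEG      [-151]
PUSH -5  [-151, -5]
ADD      [-156]
PUSH -4  [-156, -4]
MUL      [624]
PUSH 8   [624, 8]
MUL      [4992]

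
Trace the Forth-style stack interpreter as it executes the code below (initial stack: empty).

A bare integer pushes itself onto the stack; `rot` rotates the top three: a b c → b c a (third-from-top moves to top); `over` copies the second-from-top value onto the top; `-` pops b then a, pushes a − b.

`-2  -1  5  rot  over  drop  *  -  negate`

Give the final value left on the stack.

-9

-2     → [-2]
-1     → [-2, -1]
5      → [-2, -1, 5]
rot    → [-1, 5, -2]
over   → [-1, 5, -2, 5]
drop   → [-1, 5, -2]
*      → [-1, -10]
-      → [9]
negate → [-9]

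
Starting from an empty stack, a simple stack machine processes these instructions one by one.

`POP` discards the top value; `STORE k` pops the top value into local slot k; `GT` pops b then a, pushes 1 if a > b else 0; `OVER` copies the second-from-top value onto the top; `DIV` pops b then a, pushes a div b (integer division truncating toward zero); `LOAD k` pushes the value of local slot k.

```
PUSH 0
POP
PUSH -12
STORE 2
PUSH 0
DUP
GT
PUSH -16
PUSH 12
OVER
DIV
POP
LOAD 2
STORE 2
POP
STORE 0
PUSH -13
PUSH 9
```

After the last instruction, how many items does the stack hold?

2

PUSH 0   -> [0]
POP      -> []
PUSH -12 -> [-12]
STORE 2  -> []
PUSH 0   -> [0]
DUP      -> [0, 0]
GT       -> [0]
PUSH -16 -> [0, -16]
PUSH 12  -> [0, -16, 12]
OVER     -> [0, -16, 12, -16]
DIV      -> [0, -16, 0]
POP      -> [0, -16]
LOAD 2   -> [0, -16, -12]
STORE 2  -> [0, -16]
POP      -> [0]
STORE 0  -> []
PUSH -13 -> [-13]
PUSH 9   -> [-13, 9]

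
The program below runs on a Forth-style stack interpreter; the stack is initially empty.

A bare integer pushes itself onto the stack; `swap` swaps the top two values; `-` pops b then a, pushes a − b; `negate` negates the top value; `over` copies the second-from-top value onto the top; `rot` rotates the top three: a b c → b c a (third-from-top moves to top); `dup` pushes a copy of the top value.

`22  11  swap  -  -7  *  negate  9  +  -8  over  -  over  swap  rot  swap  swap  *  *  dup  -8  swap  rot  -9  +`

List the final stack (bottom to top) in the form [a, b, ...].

22      [22]
11      [22, 11]
swap    [11, 22]
-       [-11]
-7      [-11, -7]
*       [77]
negate  [-77]
9       [-77, 9]
+       [-68]
-8      [-68, -8]
over    [-68, -8, -68]
-       [-68, 60]
over    [-68, 60, -68]
swap    [-68, -68, 60]
rot     [-68, 60, -68]
swap    [-68, -68, 60]
swap    [-68, 60, -68]
*       [-68, -4080]
*       [277440]
dup     [277440, 277440]
-8      [277440, 277440, -8]
swap    [277440, -8, 277440]
rot     [-8, 277440, 277440]
-9      [-8, 277440, 277440, -9]
+       [-8, 277440, 277431]

[-8, 277440, 277431]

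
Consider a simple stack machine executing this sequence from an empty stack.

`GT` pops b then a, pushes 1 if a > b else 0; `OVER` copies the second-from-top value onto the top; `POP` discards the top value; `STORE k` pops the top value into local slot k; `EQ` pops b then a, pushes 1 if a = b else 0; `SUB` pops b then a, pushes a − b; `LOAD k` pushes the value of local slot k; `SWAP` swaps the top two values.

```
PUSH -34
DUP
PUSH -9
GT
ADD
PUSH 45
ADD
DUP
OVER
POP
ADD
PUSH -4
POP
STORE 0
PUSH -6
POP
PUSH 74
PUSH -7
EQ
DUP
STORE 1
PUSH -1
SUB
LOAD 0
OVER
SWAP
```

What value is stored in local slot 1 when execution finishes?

PUSH -34 -> [-34]
DUP      -> [-34, -34]
PUSH -9  -> [-34, -34, -9]
GT       -> [-34, 0]
ADD      -> [-34]
PUSH 45  -> [-34, 45]
ADD      -> [11]
DUP      -> [11, 11]
OVER     -> [11, 11, 11]
POP      -> [11, 11]
ADD      -> [22]
PUSH -4  -> [22, -4]
POP      -> [22]
STORE 0  -> []
PUSH -6  -> [-6]
POP      -> []
PUSH 74  -> [74]
PUSH -7  -> [74, -7]
EQ       -> [0]
DUP      -> [0, 0]
STORE 1  -> [0]
PUSH -1  -> [0, -1]
SUB      -> [1]
LOAD 0   -> [1, 22]
OVER     -> [1, 22, 1]
SWAP     -> [1, 1, 22]

0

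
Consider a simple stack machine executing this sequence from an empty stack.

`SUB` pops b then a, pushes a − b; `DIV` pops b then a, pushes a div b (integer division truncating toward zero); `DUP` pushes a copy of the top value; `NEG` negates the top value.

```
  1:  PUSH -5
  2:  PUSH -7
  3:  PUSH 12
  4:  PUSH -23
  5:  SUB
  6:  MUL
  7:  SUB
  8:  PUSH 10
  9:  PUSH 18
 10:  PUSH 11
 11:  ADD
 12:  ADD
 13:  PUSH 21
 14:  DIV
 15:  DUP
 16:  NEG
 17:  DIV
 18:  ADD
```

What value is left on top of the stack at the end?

239

PUSH -5   [-5]
PUSH -7   [-5, -7]
PUSH 12   [-5, -7, 12]
PUSH -23  [-5, -7, 12, -23]
SUB       [-5, -7, 35]
MUL       [-5, -245]
SUB       [240]
PUSH 10   [240, 10]
PUSH 18   [240, 10, 18]
PUSH 11   [240, 10, 18, 11]
ADD       [240, 10, 29]
ADD       [240, 39]
PUSH 21   [240, 39, 21]
DIV       [240, 1]
DUP       [240, 1, 1]
NEG       [240, 1, -1]
DIV       [240, -1]
ADD       [239]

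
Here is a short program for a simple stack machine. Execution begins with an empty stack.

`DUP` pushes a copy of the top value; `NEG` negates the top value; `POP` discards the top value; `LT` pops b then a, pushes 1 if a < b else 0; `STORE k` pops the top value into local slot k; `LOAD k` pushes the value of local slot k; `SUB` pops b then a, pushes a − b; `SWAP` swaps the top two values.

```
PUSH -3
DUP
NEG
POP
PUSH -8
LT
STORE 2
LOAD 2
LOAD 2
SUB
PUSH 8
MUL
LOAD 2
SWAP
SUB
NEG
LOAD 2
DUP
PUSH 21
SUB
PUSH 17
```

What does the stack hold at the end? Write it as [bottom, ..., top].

[0, 0, -21, 17]

PUSH -3 : -3
DUP     : -3 -3
NEG     : -3 3
POP     : -3
PUSH -8 : -3 -8
LT      : 0
STORE 2 : (empty)
LOAD 2  : 0
LOAD 2  : 0 0
SUB     : 0
PUSH 8  : 0 8
MUL     : 0
LOAD 2  : 0 0
SWAP    : 0 0
SUB     : 0
NEG     : 0
LOAD 2  : 0 0
DUP     : 0 0 0
PUSH 21 : 0 0 0 21
SUB     : 0 0 -21
PUSH 17 : 0 0 -21 17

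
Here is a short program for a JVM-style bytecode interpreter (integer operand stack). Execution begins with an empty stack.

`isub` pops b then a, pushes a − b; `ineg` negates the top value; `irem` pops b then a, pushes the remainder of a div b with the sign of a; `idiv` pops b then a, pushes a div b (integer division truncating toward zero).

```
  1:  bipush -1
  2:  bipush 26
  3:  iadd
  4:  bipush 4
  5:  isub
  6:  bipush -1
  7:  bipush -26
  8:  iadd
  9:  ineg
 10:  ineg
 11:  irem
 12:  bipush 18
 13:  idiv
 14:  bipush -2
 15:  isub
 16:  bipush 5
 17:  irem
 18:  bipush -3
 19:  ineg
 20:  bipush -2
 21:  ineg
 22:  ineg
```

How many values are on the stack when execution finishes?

3

bipush -1  → [-1]
bipush 26  → [-1, 26]
iadd       → [25]
bipush 4   → [25, 4]
isub       → [21]
bipush -1  → [21, -1]
bipush -26 → [21, -1, -26]
iadd       → [21, -27]
ineg       → [21, 27]
ineg       → [21, -27]
irem       → [21]
bipush 18  → [21, 18]
idiv       → [1]
bipush -2  → [1, -2]
isub       → [3]
bipush 5   → [3, 5]
irem       → [3]
bipush -3  → [3, -3]
ineg       → [3, 3]
bipush -2  → [3, 3, -2]
ineg       → [3, 3, 2]
ineg       → [3, 3, -2]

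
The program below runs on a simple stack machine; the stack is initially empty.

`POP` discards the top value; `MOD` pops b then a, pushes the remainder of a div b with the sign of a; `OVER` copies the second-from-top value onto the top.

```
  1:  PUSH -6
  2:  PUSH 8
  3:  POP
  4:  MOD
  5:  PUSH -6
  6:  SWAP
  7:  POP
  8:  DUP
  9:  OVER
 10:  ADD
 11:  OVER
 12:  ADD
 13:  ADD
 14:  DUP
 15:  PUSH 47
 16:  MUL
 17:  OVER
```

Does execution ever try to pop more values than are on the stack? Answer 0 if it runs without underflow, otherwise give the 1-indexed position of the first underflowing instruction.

4

PUSH -6 → -6
PUSH 8  → -6 8
POP     → -6
MOD  — needs 2 operands, stack has 1 → underflow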